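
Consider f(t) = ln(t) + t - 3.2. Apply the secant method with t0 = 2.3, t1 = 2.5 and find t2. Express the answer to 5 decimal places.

2.34735

f(2.3) = -0.0670909, f(2.5) = 0.2162907
t2 = 2.5000000 − 0.2162907·(2.5000000 − 2.3000000) / (0.2162907 − (-0.0670909)) = 2.5000000 − (0.0432581)/(0.2833816) = 2.3473502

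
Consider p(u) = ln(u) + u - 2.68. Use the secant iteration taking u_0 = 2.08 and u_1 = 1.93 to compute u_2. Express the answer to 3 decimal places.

1.992

p(2.08) = 0.13237, p(1.93) = -0.09248
u_2 = 1.93000 − (-0.09248)·(1.93000 − 2.08000) / (-0.09248 − 0.13237) = 1.93000 − (0.01387)/(-0.22485) = 1.99170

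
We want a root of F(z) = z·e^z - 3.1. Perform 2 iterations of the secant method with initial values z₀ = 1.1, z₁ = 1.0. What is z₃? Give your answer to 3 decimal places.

F(1.1) = 0.20458, F(1.0) = -0.38172
z₂ = 1.00000 − (-0.38172)·(1.00000 − 1.10000) / (-0.38172 − 0.20458) = 1.00000 − (0.03817)/(-0.58630) = 1.06511
F(1.06511) = -0.00997
z₃ = 1.06511 − (-0.00997)·(1.06511 − 1.00000) / (-0.00997 − (-0.38172)) = 1.06511 − (-0.00065)/(0.37175) = 1.06685

1.067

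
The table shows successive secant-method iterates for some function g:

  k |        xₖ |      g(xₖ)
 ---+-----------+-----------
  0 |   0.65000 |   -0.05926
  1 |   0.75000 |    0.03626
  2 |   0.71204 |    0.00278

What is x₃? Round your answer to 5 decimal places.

x₃ = 0.71204 − 0.00278·(0.71204 − 0.75000) / (0.00278 − 0.03626)
   = 0.71204 − (-0.0001055)/(-0.0334800) = 0.7088880

0.70889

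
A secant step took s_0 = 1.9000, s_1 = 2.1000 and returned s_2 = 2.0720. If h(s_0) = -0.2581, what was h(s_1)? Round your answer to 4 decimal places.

The secant line through (1.9000, -0.2581) and (2.1000, h(s_1)) crosses zero at s_2 = 2.0720.
So (1.9000, -0.2581), (2.1000, h(s_1)), (2.0720, 0) are collinear:
h(s_1) = -0.2581 · (2.1000 − 2.0720) / (1.9000 − 2.0720) = -0.2581 · (0.028000)/(-0.172000) = 0.042016

0.0420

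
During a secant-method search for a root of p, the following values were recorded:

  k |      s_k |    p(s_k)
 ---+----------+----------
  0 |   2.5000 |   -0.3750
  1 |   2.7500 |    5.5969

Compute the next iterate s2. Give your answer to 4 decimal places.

2.5157

s2 = 2.7500 − 5.5969·(2.7500 − 2.5000) / (5.5969 − (-0.3750))
   = 2.7500 − (1.399225)/(5.971900) = 2.515699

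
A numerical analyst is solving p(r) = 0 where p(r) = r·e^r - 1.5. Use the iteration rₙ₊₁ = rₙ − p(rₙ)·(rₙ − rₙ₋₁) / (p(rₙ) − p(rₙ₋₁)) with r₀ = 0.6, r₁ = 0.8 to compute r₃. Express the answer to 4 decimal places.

p(0.6) = -0.406729, p(0.8) = 0.280433
r₂ = 0.800000 − 0.280433·(0.800000 − 0.600000) / (0.280433 − (-0.406729)) = 0.800000 − (0.056087)/(0.687161) = 0.718379
p(0.718379) = -0.026527
r₃ = 0.718379 − (-0.026527)·(0.718379 − 0.800000) / (-0.026527 − 0.280433) = 0.718379 − (0.002165)/(-0.306960) = 0.725433

0.7254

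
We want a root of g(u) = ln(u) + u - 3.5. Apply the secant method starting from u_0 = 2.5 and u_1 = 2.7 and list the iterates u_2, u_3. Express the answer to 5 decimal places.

g(2.5) = -0.0837093, g(2.7) = 0.1932518
u_2 = 2.7000000 − 0.1932518·(2.7000000 − 2.5000000) / (0.1932518 − (-0.0837093)) = 2.7000000 − (0.0386504)/(0.2769610) = 2.5604484
g(2.5604484) = 0.0006308
u_3 = 2.5604484 − 0.0006308·(2.5604484 − 2.7000000) / (0.0006308 − 0.1932518) = 2.5604484 − (-0.0000880)/(-0.1926210) = 2.5599914

2.56045, 2.55999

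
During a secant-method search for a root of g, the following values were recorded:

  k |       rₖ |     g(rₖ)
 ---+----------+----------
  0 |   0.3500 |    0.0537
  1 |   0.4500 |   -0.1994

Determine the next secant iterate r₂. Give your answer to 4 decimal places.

r₂ = 0.4500 − (-0.1994)·(0.4500 − 0.3500) / (-0.1994 − 0.0537)
   = 0.4500 − (-0.019940)/(-0.253100) = 0.371217

0.3712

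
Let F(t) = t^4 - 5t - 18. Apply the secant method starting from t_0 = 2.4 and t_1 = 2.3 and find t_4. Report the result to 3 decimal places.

F(2.4) = 3.17760, F(2.3) = -1.51590
t_2 = 2.30000 − (-1.51590)·(2.30000 − 2.40000) / (-1.51590 − 3.17760) = 2.30000 − (0.15159)/(-4.69350) = 2.33230
F(2.33230) = -0.07210
t_3 = 2.33230 − (-0.07210)·(2.33230 − 2.30000) / (-0.07210 − (-1.51590)) = 2.33230 − (-0.00233)/(1.44380) = 2.33391
F(2.33391) = 0.00177
t_4 = 2.33391 − 0.00177·(2.33391 − 2.33230) / (0.00177 − (-0.07210)) = 2.33391 − (0.00000)/(0.07387) = 2.33387

2.334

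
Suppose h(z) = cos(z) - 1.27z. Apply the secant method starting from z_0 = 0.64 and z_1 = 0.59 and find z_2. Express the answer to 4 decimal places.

h(0.64) = -0.010704, h(0.59) = 0.081641
z_2 = 0.590000 − 0.081641·(0.590000 − 0.640000) / (0.081641 − (-0.010704)) = 0.590000 − (-0.004082)/(0.092345) = 0.634204

0.6342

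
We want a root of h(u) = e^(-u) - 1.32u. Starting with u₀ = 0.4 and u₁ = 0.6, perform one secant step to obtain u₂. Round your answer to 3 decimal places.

0.474

h(0.4) = 0.14232, h(0.6) = -0.24319
u₂ = 0.60000 − (-0.24319)·(0.60000 − 0.40000) / (-0.24319 − 0.14232) = 0.60000 − (-0.04864)/(-0.38551) = 0.47383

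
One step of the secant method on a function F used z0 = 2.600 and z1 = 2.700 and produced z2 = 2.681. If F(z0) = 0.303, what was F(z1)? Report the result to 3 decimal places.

-0.071

The secant line through (2.600, 0.303) and (2.700, F(z1)) crosses zero at z2 = 2.681.
So (2.600, 0.303), (2.700, F(z1)), (2.681, 0) are collinear:
F(z1) = 0.303 · (2.700 − 2.681) / (2.600 − 2.681) = 0.303 · (0.01900)/(-0.08100) = -0.07107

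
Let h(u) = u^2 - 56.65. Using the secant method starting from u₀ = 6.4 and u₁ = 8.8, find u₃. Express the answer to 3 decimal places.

7.519

h(6.4) = -15.69000, h(8.8) = 20.79000
u₂ = 8.80000 − 20.79000·(8.80000 − 6.40000) / (20.79000 − (-15.69000)) = 8.80000 − (49.89600)/(36.48000) = 7.43224
h(7.43224) = -1.41186
u₃ = 7.43224 − (-1.41186)·(7.43224 − 8.80000) / (-1.41186 − 20.79000) = 7.43224 − (1.93108)/(-22.20186) = 7.51922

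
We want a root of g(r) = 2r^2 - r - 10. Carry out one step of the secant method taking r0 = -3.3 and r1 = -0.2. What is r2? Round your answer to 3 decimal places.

g(-3.3) = 15.08000, g(-0.2) = -9.72000
r2 = -0.20000 − (-9.72000)·(-0.20000 − (-3.30000)) / (-9.72000 − 15.08000) = -0.20000 − (-30.13200)/(-24.80000) = -1.41500

-1.415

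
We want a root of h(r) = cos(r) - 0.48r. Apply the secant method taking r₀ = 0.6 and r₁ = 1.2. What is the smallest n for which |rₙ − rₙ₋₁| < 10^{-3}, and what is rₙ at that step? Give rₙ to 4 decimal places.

h(0.6) = 0.537336, h(1.2) = -0.213642
r₂ = 1.200000 − (-0.213642)·(0.600000)/(-0.750978) = 1.029309;  |Δ| = 0.170691
h(1.029309) = 0.021343
r₃ = 1.029309 − 0.021343·(-0.170691)/(0.234985) = 1.044812;  |Δ| = 0.015503
h(1.044812) = 0.000554
r₄ = 1.044812 − 0.000554·(0.015503)/(-0.020789) = 1.045226;  |Δ| = 0.000414
|r₄ − r₃| = 0.000414 < 10^{-3}

n = 4, rₙ = 1.0452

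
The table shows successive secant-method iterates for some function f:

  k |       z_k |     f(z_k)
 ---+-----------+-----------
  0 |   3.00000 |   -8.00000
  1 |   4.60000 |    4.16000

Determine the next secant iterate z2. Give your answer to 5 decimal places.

4.05263

z2 = 4.60000 − 4.16000·(4.60000 − 3.00000) / (4.16000 − (-8.00000))
   = 4.60000 − (6.6560000)/(12.1600000) = 4.0526316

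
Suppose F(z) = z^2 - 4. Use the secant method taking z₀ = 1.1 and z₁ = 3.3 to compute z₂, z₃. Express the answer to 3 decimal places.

1.734, 1.931

F(1.1) = -2.79000, F(3.3) = 6.89000
z₂ = 3.30000 − 6.89000·(3.30000 − 1.10000) / (6.89000 − (-2.79000)) = 3.30000 − (15.15800)/(9.68000) = 1.73409
F(1.73409) = -0.99293
z₃ = 1.73409 − (-0.99293)·(1.73409 − 3.30000) / (-0.99293 − 6.89000) = 1.73409 − (1.55484)/(-7.88293) = 1.93133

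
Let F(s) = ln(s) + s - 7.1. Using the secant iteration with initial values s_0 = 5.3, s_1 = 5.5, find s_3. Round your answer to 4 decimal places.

5.4115

F(5.3) = -0.132293, F(5.5) = 0.104748
s_2 = 5.500000 − 0.104748·(5.500000 − 5.300000) / (0.104748 − (-0.132293)) = 5.500000 − (0.020950)/(0.237041) = 5.411620
F(5.411620) = 0.000169
s_3 = 5.411620 − 0.000169·(5.411620 − 5.500000) / (0.000169 − 0.104748) = 5.411620 − (-0.000015)/(-0.104579) = 5.411478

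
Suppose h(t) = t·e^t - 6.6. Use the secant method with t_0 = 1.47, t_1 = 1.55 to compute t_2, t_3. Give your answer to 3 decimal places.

h(1.47) = -0.20662, h(1.55) = 0.70278
t_2 = 1.55000 − 0.70278·(1.55000 − 1.47000) / (0.70278 − (-0.20662)) = 1.55000 − (0.05622)/(0.90940) = 1.48818
h(1.48818) = -0.00885
t_3 = 1.48818 − (-0.00885)·(1.48818 − 1.55000) / (-0.00885 − 0.70278) = 1.48818 − (0.00055)/(-0.71163) = 1.48895

1.488, 1.489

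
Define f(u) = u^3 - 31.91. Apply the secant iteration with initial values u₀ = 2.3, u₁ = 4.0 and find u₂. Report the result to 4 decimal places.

f(2.3) = -19.743000, f(4.0) = 32.090000
u₂ = 4.000000 − 32.090000·(4.000000 − 2.300000) / (32.090000 − (-19.743000)) = 4.000000 − (54.553000)/(51.833000) = 2.947524

2.9475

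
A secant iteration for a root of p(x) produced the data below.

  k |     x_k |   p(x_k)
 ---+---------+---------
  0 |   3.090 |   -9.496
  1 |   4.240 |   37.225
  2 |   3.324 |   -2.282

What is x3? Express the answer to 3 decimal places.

3.377

x3 = 3.324 − (-2.282)·(3.324 − 4.240) / (-2.282 − 37.225)
   = 3.324 − (2.09031)/(-39.50700) = 3.37691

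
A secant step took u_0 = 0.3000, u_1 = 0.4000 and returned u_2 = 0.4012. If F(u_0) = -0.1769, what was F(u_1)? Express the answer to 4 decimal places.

The secant line through (0.3000, -0.1769) and (0.4000, F(u_1)) crosses zero at u_2 = 0.4012.
So (0.3000, -0.1769), (0.4000, F(u_1)), (0.4012, 0) are collinear:
F(u_1) = -0.1769 · (0.4000 − 0.4012) / (0.3000 − 0.4012) = -0.1769 · (-0.001200)/(-0.101200) = -0.002098

-0.0021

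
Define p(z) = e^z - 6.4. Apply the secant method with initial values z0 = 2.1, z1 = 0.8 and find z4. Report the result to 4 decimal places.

p(2.1) = 1.766170, p(0.8) = -4.174459
z2 = 0.800000 − (-4.174459)·(0.800000 − 2.100000) / (-4.174459 − 1.766170) = 0.800000 − (5.426797)/(-5.940629) = 1.713505
p(1.713505) = -0.851623
z3 = 1.713505 − (-0.851623)·(1.713505 − 0.800000) / (-0.851623 − (-4.174459)) = 1.713505 − (-0.777962)/(3.322836) = 1.947631
p(1.947631) = 0.612060
z4 = 1.947631 − 0.612060·(1.947631 − 1.713505) / (0.612060 − (-0.851623)) = 1.947631 − (0.143299)/(1.463683) = 1.849728

1.8497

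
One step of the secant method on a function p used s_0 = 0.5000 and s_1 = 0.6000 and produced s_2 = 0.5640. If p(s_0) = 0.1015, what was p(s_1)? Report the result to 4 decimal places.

-0.0571

The secant line through (0.5000, 0.1015) and (0.6000, p(s_1)) crosses zero at s_2 = 0.5640.
So (0.5000, 0.1015), (0.6000, p(s_1)), (0.5640, 0) are collinear:
p(s_1) = 0.1015 · (0.6000 − 0.5640) / (0.5000 − 0.5640) = 0.1015 · (0.036000)/(-0.064000) = -0.057094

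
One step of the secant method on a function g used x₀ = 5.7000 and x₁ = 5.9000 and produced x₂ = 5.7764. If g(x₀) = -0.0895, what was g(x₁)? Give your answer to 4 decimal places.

The secant line through (5.7000, -0.0895) and (5.9000, g(x₁)) crosses zero at x₂ = 5.7764.
So (5.7000, -0.0895), (5.9000, g(x₁)), (5.7764, 0) are collinear:
g(x₁) = -0.0895 · (5.9000 − 5.7764) / (5.7000 − 5.7764) = -0.0895 · (0.123600)/(-0.076400) = 0.144793

0.1448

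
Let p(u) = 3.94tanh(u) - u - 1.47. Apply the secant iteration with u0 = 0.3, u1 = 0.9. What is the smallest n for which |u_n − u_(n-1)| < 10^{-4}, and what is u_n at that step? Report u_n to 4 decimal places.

n = 6, u_n = 0.5750

p(0.3) = -0.622228, p(0.9) = 0.452214
u2 = 0.900000 − 0.452214·(0.600000)/(1.074442) = 0.647471;  |Δ| = 0.252529
p(0.647471) = 0.128190
u3 = 0.647471 − 0.128190·(-0.252529)/(-0.324023) = 0.547565;  |Δ| = 0.099906
p(0.547565) = -0.052715
u4 = 0.547565 − (-0.052715)·(-0.099906)/(-0.180906) = 0.576677;  |Δ| = 0.029112
p(0.576677) = 0.003092
u5 = 0.576677 − 0.003092·(0.029112)/(0.055807) = 0.575064;  |Δ| = 0.001613
p(0.575064) = 0.000066
u6 = 0.575064 − 0.000066·(-0.001613)/(-0.003026) = 0.575029;  |Δ| = 0.000035
|u6 − u5| = 0.000035 < 10^{-4}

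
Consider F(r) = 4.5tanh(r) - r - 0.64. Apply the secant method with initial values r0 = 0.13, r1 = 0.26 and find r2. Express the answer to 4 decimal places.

F(0.13) = -0.188273, F(0.26) = 0.244330
r2 = 0.260000 − 0.244330·(0.260000 − 0.130000) / (0.244330 − (-0.188273)) = 0.260000 − (0.031763)/(0.432603) = 0.186577

0.1866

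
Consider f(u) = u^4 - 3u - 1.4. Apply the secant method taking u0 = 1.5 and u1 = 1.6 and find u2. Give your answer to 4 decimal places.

1.5703

f(1.5) = -0.837500, f(1.6) = 0.353600
u2 = 1.600000 − 0.353600·(1.600000 − 1.500000) / (0.353600 − (-0.837500)) = 1.600000 − (0.035360)/(1.191100) = 1.570313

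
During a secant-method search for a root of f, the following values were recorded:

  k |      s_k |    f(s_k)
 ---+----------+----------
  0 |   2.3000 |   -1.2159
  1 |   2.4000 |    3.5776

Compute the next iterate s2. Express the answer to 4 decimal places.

2.3254

s2 = 2.4000 − 3.5776·(2.4000 − 2.3000) / (3.5776 − (-1.2159))
   = 2.4000 − (0.357760)/(4.793500) = 2.325366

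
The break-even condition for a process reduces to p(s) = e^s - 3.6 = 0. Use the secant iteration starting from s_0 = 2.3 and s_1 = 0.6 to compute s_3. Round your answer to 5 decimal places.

1.40600

p(2.3) = 6.3741825, p(0.6) = -1.7778812
s_2 = 0.6000000 − (-1.7778812)·(0.6000000 − 2.3000000) / (-1.7778812 − 6.3741825) = 0.6000000 − (3.0223980)/(-8.1520637) = 0.9707525
p(0.9707525) = -0.9600697
s_3 = 0.9707525 − (-0.9600697)·(0.9707525 − 0.6000000) / (-0.9600697 − (-1.7778812)) = 0.9707525 − (-0.3559483)/(0.8178115) = 1.4059974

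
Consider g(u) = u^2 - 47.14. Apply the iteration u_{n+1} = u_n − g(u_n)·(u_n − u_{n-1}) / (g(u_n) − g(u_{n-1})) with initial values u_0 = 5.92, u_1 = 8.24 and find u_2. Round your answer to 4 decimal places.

g(5.92) = -12.093600, g(8.24) = 20.757600
u_2 = 8.240000 − 20.757600·(8.240000 − 5.920000) / (20.757600 − (-12.093600)) = 8.240000 − (48.157632)/(32.851200) = 6.774068

6.7741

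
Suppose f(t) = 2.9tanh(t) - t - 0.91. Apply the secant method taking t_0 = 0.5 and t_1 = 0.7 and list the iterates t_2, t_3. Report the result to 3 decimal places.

f(0.5) = -0.06986, f(0.7) = 0.14267
t_2 = 0.70000 − 0.14267·(0.70000 − 0.50000) / (0.14267 − (-0.06986)) = 0.70000 − (0.02853)/(0.21253) = 0.56574
f(0.56574) = 0.00971
t_3 = 0.56574 − 0.00971·(0.56574 − 0.70000) / (0.00971 − 0.14267) = 0.56574 − (-0.00130)/(-0.13295) = 0.55594

0.566, 0.556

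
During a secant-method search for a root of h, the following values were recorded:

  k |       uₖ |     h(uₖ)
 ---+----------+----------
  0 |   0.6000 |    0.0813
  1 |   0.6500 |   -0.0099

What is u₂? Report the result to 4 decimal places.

u₂ = 0.6500 − (-0.0099)·(0.6500 − 0.6000) / (-0.0099 − 0.0813)
   = 0.6500 − (-0.000495)/(-0.091200) = 0.644572

0.6446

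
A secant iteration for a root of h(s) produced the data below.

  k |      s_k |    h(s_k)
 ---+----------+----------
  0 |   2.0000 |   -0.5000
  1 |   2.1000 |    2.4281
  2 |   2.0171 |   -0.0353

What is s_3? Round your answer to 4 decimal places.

s_3 = 2.0171 − (-0.0353)·(2.0171 − 2.1000) / (-0.0353 − 2.4281)
   = 2.0171 − (0.002926)/(-2.463400) = 2.018288

2.0183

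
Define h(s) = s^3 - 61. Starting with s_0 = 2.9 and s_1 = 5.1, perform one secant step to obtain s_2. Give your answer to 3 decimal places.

3.644

h(2.9) = -36.61100, h(5.1) = 71.65100
s_2 = 5.10000 − 71.65100·(5.10000 − 2.90000) / (71.65100 − (-36.61100)) = 5.10000 − (157.63220)/(108.26200) = 3.64397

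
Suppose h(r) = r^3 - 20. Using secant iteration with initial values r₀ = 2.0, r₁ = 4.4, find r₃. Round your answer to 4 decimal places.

2.5604

h(2.0) = -12.000000, h(4.4) = 65.184000
r₂ = 4.400000 − 65.184000·(4.400000 − 2.000000) / (65.184000 − (-12.000000)) = 4.400000 − (156.441600)/(77.184000) = 2.373134
h(2.373134) = -6.635061
r₃ = 2.373134 − (-6.635061)·(2.373134 − 4.400000) / (-6.635061 − 65.184000) = 2.373134 − (13.448378)/(-71.819061) = 2.560388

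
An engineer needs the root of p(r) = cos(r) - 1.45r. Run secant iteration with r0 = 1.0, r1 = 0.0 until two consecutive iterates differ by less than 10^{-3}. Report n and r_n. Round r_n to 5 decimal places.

p(1.0) = -0.9096977, p(0.0) = 1.0000000
r2 = 0.0000000 − 1.0000000·(-1.0000000)/(1.9096977) = 0.5236431;  |Δ| = 0.5236431
p(0.5236431) = 0.1067208
r3 = 0.5236431 − 0.1067208·(0.5236431)/(-0.8932792) = 0.5862031;  |Δ| = 0.0625600
p(0.5862031) = -0.0169474
r4 = 0.5862031 − (-0.0169474)·(0.0625600)/(-0.1236682) = 0.5776299;  |Δ| = 0.0085732
p(0.5776299) = 0.0001957
r5 = 0.5776299 − 0.0001957·(-0.0085732)/(0.0171432) = 0.5777278;  |Δ| = 0.0000979
|r5 − r4| = 0.0000979 < 10^{-3}

n = 5, r_n = 0.57773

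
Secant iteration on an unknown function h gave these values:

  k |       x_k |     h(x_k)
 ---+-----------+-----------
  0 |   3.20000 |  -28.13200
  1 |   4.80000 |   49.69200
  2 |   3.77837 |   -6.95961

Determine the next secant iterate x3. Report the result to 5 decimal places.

3.90388

x3 = 3.77837 − (-6.95961)·(3.77837 − 4.80000) / (-6.95961 − 49.69200)
   = 3.77837 − (7.1101464)/(-56.6516100) = 3.9038765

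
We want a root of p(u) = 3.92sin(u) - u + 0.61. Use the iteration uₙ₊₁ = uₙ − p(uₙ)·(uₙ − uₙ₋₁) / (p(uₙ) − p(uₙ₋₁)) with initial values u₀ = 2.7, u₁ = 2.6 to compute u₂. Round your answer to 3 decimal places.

2.607

p(2.7) = -0.41467, p(2.6) = 0.03077
u₂ = 2.60000 − 0.03077·(2.60000 − 2.70000) / (0.03077 − (-0.41467)) = 2.60000 − (-0.00308)/(0.44544) = 2.60691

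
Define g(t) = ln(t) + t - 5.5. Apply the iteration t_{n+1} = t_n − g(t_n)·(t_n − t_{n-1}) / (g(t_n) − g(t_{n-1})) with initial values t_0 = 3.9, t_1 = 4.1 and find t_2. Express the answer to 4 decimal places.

g(3.9) = -0.239023, g(4.1) = 0.010987
t_2 = 4.100000 − 0.010987·(4.100000 − 3.900000) / (0.010987 − (-0.239023)) = 4.100000 − (0.002197)/(0.250010) = 4.091211

4.0912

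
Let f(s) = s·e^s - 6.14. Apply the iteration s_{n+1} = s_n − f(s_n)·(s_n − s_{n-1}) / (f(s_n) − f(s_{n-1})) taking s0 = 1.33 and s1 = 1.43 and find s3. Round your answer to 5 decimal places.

1.44600

f(1.33) = -1.1112123, f(1.43) = -0.1644602
s2 = 1.4300000 − (-0.1644602)·(1.4300000 − 1.3300000) / (-0.1644602 − (-1.1112123)) = 1.4300000 − (-0.0164460)/(0.9467521) = 1.4473710
f(1.4473710) = 0.0141077
s3 = 1.4473710 − 0.0141077·(1.4473710 − 1.4300000) / (0.0141077 − (-0.1644602)) = 1.4473710 − (0.0002451)/(0.1785679) = 1.4459986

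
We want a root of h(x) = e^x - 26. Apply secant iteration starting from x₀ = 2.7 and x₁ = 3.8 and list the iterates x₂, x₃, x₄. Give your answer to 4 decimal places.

h(2.7) = -11.120268, h(3.8) = 18.701184
x₂ = 3.800000 − 18.701184·(3.800000 − 2.700000) / (18.701184 − (-11.120268)) = 3.800000 − (20.571303)/(29.821453) = 3.110184
h(3.110184) = -3.574820
x₃ = 3.110184 − (-3.574820)·(3.110184 − 3.800000) / (-3.574820 − 18.701184) = 3.110184 − (2.465967)/(-22.276005) = 3.220885
h(3.220885) = -0.949720
x₄ = 3.220885 − (-0.949720)·(3.220885 − 3.110184) / (-0.949720 − (-3.574820)) = 3.220885 − (-0.105135)/(2.625100) = 3.260935

3.1102, 3.2209, 3.2609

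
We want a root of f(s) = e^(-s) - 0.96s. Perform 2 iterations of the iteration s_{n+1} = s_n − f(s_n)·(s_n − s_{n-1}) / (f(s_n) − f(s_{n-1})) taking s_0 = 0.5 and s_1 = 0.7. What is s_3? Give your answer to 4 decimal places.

f(0.5) = 0.126531, f(0.7) = -0.175415
s_2 = 0.700000 − (-0.175415)·(0.700000 − 0.500000) / (-0.175415 − 0.126531) = 0.700000 − (-0.035083)/(-0.301945) = 0.583810
f(0.583810) = -0.002689
s_3 = 0.583810 − (-0.002689)·(0.583810 − 0.700000) / (-0.002689 − (-0.175415)) = 0.583810 − (0.000312)/(0.172726) = 0.582002

0.5820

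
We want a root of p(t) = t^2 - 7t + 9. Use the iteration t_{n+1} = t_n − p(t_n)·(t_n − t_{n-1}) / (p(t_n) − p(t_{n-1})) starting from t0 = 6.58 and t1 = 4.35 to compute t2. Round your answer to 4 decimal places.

p(6.58) = 6.236400, p(4.35) = -2.527500
t2 = 4.350000 − (-2.527500)·(4.350000 − 6.580000) / (-2.527500 − 6.236400) = 4.350000 − (5.636325)/(-8.763900) = 4.993130

4.9931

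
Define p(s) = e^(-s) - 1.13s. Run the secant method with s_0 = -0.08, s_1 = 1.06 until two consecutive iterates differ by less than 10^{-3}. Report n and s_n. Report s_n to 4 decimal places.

n = 5, s_n = 0.5240

p(-0.08) = 1.173687, p(1.06) = -0.851344
s_2 = 1.060000 − (-0.851344)·(1.140000)/(-2.025031) = 0.580732;  |Δ| = 0.479268
p(0.580732) = -0.096739
s_3 = 0.580732 − (-0.096739)·(-0.479268)/(0.754605) = 0.519291;  |Δ| = 0.061441
p(0.519291) = 0.008143
s_4 = 0.519291 − 0.008143·(-0.061441)/(0.104882) = 0.524061;  |Δ| = 0.004770
p(0.524061) = -0.000079
s_5 = 0.524061 − (-0.000079)·(0.004770)/(-0.008222) = 0.524016;  |Δ| = 0.000046
|s_5 − s_4| = 0.000046 < 10^{-3}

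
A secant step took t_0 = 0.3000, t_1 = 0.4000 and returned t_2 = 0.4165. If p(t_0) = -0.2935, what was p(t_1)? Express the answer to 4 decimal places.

The secant line through (0.3000, -0.2935) and (0.4000, p(t_1)) crosses zero at t_2 = 0.4165.
So (0.3000, -0.2935), (0.4000, p(t_1)), (0.4165, 0) are collinear:
p(t_1) = -0.2935 · (0.4000 − 0.4165) / (0.3000 − 0.4165) = -0.2935 · (-0.016500)/(-0.116500) = -0.041569

-0.0416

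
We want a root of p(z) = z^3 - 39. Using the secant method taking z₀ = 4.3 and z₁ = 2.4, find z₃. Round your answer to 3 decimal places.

p(4.3) = 40.50700, p(2.4) = -25.17600
z₂ = 2.40000 − (-25.17600)·(2.40000 − 4.30000) / (-25.17600 − 40.50700) = 2.40000 − (47.83440)/(-65.68300) = 3.12826
p(3.12826) = -8.38677
z₃ = 3.12826 − (-8.38677)·(3.12826 − 2.40000) / (-8.38677 − (-25.17600)) = 3.12826 − (-6.10776)/(16.78923) = 3.49205

3.492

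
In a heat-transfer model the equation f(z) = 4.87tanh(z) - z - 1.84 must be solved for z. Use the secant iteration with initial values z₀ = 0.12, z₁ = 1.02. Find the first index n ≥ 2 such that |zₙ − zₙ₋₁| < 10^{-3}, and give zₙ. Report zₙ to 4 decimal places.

n = 6, zₙ = 0.5323

f(0.12) = -1.378389, f(1.02) = 0.889250
z₂ = 1.020000 − 0.889250·(0.900000)/(2.267639) = 0.667067;  |Δ| = 0.352933
f(0.667067) = 0.332373
z₃ = 0.667067 − 0.332373·(-0.352933)/(-0.556877) = 0.456418;  |Δ| = 0.210649
f(0.456418) = -0.216146
z₄ = 0.456418 − (-0.216146)·(-0.210649)/(-0.548519) = 0.539425;  |Δ| = 0.083007
f(0.539425) = 0.019307
z₅ = 0.539425 − 0.019307·(0.083007)/(0.235453) = 0.532619;  |Δ| = 0.006806
f(0.532619) = 0.000924
z₆ = 0.532619 − 0.000924·(-0.006806)/(-0.018383) = 0.532277;  |Δ| = 0.000342
|z₆ − z₅| = 0.000342 < 10^{-3}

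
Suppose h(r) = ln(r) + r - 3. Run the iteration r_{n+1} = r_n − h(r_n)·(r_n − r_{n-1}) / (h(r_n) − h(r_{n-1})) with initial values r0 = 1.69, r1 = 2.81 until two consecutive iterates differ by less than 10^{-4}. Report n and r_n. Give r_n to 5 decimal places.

h(1.69) = -0.7852715, h(2.81) = 0.8431845
r2 = 2.8100000 − 0.8431845·(1.1200000)/(1.6284560) = 2.2300846;  |Δ| = 0.5799154
h(2.2300846) = 0.0321242
r3 = 2.2300846 − 0.0321242·(-0.5799154)/(-0.8110603) = 2.2071156;  |Δ| = 0.0229691
h(2.2071156) = -0.0011979
r4 = 2.2071156 − (-0.0011979)·(-0.0229691)/(-0.0333221) = 2.2079413;  |Δ| = 0.0008257
h(2.2079413) = 0.0000019
r5 = 2.2079413 − 0.0000019·(0.0008257)/(0.0011998) = 2.2079400;  |Δ| = 0.0000013
|r5 − r4| = 0.0000013 < 10^{-4}

n = 5, r_n = 2.20794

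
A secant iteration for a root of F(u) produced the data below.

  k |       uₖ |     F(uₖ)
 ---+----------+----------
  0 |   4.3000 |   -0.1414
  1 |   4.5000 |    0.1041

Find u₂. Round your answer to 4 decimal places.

4.4152

u₂ = 4.5000 − 0.1041·(4.5000 − 4.3000) / (0.1041 − (-0.1414))
   = 4.5000 − (0.020820)/(0.245500) = 4.415193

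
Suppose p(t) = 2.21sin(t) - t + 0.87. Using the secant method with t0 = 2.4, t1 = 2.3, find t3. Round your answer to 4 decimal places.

2.3858

p(2.4) = -0.037226, p(2.3) = 0.218009
t2 = 2.300000 − 0.218009·(2.300000 − 2.400000) / (0.218009 − (-0.037226)) = 2.300000 − (-0.021801)/(0.255235) = 2.385415
p(2.385415) = 0.000968
t3 = 2.385415 − 0.000968·(2.385415 − 2.300000) / (0.000968 − 0.218009) = 2.385415 − (0.000083)/(-0.217041) = 2.385796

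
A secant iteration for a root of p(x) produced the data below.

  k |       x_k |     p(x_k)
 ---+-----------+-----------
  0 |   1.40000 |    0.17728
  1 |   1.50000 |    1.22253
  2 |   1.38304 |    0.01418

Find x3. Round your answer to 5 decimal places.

1.38167

x3 = 1.38304 − 0.01418·(1.38304 − 1.50000) / (0.01418 − 1.22253)
   = 1.38304 − (-0.0016585)/(-1.2083500) = 1.3816675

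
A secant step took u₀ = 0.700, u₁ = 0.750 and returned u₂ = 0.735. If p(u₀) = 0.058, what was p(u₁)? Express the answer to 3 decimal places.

-0.025

The secant line through (0.700, 0.058) and (0.750, p(u₁)) crosses zero at u₂ = 0.735.
So (0.700, 0.058), (0.750, p(u₁)), (0.735, 0) are collinear:
p(u₁) = 0.058 · (0.750 − 0.735) / (0.700 − 0.735) = 0.058 · (0.01500)/(-0.03500) = -0.02486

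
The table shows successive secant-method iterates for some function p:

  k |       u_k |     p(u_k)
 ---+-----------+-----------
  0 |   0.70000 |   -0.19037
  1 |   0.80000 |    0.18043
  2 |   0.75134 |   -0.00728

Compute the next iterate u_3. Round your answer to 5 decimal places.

u_3 = 0.75134 − (-0.00728)·(0.75134 − 0.80000) / (-0.00728 − 0.18043)
   = 0.75134 − (0.0003542)/(-0.1877100) = 0.7532272

0.75323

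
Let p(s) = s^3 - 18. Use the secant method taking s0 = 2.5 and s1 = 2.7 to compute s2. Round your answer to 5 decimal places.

2.61705

p(2.5) = -2.3750000, p(2.7) = 1.6830000
s2 = 2.7000000 − 1.6830000·(2.7000000 − 2.5000000) / (1.6830000 − (-2.3750000)) = 2.7000000 − (0.3366000)/(4.0580000) = 2.6170527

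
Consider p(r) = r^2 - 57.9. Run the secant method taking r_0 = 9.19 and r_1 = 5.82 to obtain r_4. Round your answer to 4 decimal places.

p(9.19) = 26.556100, p(5.82) = -24.027600
r_2 = 5.820000 − (-24.027600)·(5.820000 − 9.190000) / (-24.027600 − 26.556100) = 5.820000 − (80.973012)/(-50.583700) = 7.420773
p(7.420773) = -2.832131
r_3 = 7.420773 − (-2.832131)·(7.420773 − 5.820000) / (-2.832131 − (-24.027600)) = 7.420773 − (-4.533598)/(21.195469) = 7.634667
p(7.634667) = 0.388148
r_4 = 7.634667 − 0.388148·(7.634667 − 7.420773) / (0.388148 − (-2.832131)) = 7.634667 − (0.083023)/(3.220278) = 7.608886

7.6089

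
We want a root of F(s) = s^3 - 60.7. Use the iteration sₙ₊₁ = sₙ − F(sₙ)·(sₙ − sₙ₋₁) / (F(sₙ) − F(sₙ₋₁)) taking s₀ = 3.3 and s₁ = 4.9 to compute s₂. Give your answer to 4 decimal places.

F(3.3) = -24.763000, F(4.9) = 56.949000
s₂ = 4.900000 − 56.949000·(4.900000 − 3.300000) / (56.949000 − (-24.763000)) = 4.900000 − (91.118400)/(81.712000) = 3.784883

3.7849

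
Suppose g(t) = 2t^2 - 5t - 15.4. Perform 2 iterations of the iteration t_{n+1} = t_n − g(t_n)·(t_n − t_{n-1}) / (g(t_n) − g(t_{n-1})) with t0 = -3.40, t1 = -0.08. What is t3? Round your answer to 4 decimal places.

g(-3.40) = 24.720000, g(-0.08) = -14.987200
t2 = -0.080000 − (-14.987200)·(-0.080000 − (-3.400000)) / (-14.987200 − 24.720000) = -0.080000 − (-49.757504)/(-39.707200) = -1.333110
g(-1.333110) = -5.180082
t3 = -1.333110 − (-5.180082)·(-1.333110 − (-0.080000)) / (-5.180082 − (-14.987200)) = -1.333110 − (6.491214)/(9.807118) = -1.994998

-1.9950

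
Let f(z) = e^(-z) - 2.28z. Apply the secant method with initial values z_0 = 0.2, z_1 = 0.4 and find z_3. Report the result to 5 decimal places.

f(0.2) = 0.3627308, f(0.4) = -0.2416800
z_2 = 0.4000000 − (-0.2416800)·(0.4000000 − 0.2000000) / (-0.2416800 − 0.3627308) = 0.4000000 − (-0.0483360)/(-0.6044107) = 0.3200279
f(0.3200279) = -0.0035348
z_3 = 0.3200279 − (-0.0035348)·(0.3200279 − 0.4000000) / (-0.0035348 − (-0.2416800)) = 0.3200279 − (0.0002827)/(0.2381451) = 0.3188409

0.31884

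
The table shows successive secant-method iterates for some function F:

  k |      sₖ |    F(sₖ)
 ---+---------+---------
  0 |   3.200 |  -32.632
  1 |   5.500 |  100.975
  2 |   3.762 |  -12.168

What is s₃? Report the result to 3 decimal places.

3.949

s₃ = 3.762 − (-12.168)·(3.762 − 5.500) / (-12.168 − 100.975)
   = 3.762 − (21.14798)/(-113.14300) = 3.94891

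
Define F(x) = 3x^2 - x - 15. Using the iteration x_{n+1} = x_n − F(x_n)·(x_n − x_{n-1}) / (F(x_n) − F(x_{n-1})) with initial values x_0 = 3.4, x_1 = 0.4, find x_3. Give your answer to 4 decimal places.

F(3.4) = 16.280000, F(0.4) = -14.920000
x_2 = 0.400000 − (-14.920000)·(0.400000 − 3.400000) / (-14.920000 − 16.280000) = 0.400000 − (44.760000)/(-31.200000) = 1.834615
F(1.834615) = -6.737175
x_3 = 1.834615 − (-6.737175)·(1.834615 − 0.400000) / (-6.737175 − (-14.920000)) = 1.834615 − (-9.665254)/(8.182825) = 3.015779

3.0158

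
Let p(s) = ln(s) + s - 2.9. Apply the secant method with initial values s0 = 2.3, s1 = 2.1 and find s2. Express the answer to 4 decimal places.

p(2.3) = 0.232909, p(2.1) = -0.058063
s2 = 2.100000 − (-0.058063)·(2.100000 − 2.300000) / (-0.058063 − 0.232909) = 2.100000 − (0.011613)/(-0.290972) = 2.139909

2.1399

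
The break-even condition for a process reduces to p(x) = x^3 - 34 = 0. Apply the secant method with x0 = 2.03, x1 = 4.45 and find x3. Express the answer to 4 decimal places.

3.1031

p(2.03) = -25.634573, p(4.45) = 54.121125
x2 = 4.450000 − 54.121125·(4.450000 − 2.030000) / (54.121125 − (-25.634573)) = 4.450000 − (130.973123)/(79.755698) = 2.807821
p(2.807821) = -11.863533
x3 = 2.807821 − (-11.863533)·(2.807821 − 4.450000) / (-11.863533 − 54.121125) = 2.807821 − (19.482043)/(-65.984658) = 3.103072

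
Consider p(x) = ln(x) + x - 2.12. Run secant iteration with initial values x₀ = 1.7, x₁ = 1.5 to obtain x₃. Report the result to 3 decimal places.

p(1.7) = 0.11063, p(1.5) = -0.21453
x₂ = 1.50000 − (-0.21453)·(1.50000 − 1.70000) / (-0.21453 − 0.11063) = 1.50000 − (0.04291)/(-0.32516) = 1.63196
p(1.63196) = 0.00173
x₃ = 1.63196 − 0.00173·(1.63196 − 1.50000) / (0.00173 − (-0.21453)) = 1.63196 − (0.00023)/(0.21627) = 1.63090

1.631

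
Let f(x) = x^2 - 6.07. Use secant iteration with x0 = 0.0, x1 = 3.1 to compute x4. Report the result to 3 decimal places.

f(0.0) = -6.07000, f(3.1) = 3.54000
x2 = 3.10000 − 3.54000·(3.10000 − 0.00000) / (3.54000 − (-6.07000)) = 3.10000 − (10.97400)/(9.61000) = 1.95806
f(1.95806) = -2.23598
x3 = 1.95806 − (-2.23598)·(1.95806 − 3.10000) / (-2.23598 − 3.54000) = 1.95806 − (2.55335)/(-5.77598) = 2.40013
f(2.40013) = -0.30939
x4 = 2.40013 − (-0.30939)·(2.40013 − 1.95806) / (-0.30939 − (-2.23598)) = 2.40013 − (-0.13677)/(1.92660) = 2.47112

2.471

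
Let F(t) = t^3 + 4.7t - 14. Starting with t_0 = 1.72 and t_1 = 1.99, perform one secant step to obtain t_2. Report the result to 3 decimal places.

1.775

F(1.72) = -0.82755, F(1.99) = 3.23360
t_2 = 1.99000 − 3.23360·(1.99000 − 1.72000) / (3.23360 − (-0.82755)) = 1.99000 − (0.87307)/(4.06115) = 1.77502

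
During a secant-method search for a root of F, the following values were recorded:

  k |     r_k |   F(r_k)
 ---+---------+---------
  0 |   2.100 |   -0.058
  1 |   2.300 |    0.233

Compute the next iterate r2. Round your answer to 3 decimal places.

2.140

r2 = 2.300 − 0.233·(2.300 − 2.100) / (0.233 − (-0.058))
   = 2.300 − (0.04660)/(0.29100) = 2.13986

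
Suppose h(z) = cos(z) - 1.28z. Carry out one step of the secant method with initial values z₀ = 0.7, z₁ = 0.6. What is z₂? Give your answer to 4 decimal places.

h(0.7) = -0.131158, h(0.6) = 0.057336
z₂ = 0.600000 − 0.057336·(0.600000 − 0.700000) / (0.057336 − (-0.131158)) = 0.600000 − (-0.005734)/(0.188493) = 0.630418

0.6304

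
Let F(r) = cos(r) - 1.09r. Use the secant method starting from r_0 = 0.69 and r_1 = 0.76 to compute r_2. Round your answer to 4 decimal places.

F(0.69) = 0.019146, F(0.76) = -0.103564
r_2 = 0.760000 − (-0.103564)·(0.760000 − 0.690000) / (-0.103564 − 0.019146) = 0.760000 − (-0.007249)/(-0.122710) = 0.700922

0.7009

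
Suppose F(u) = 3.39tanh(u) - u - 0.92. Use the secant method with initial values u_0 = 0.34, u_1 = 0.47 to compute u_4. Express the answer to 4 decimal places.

0.4170

F(0.34) = -0.149852, F(0.47) = 0.095496
u_2 = 0.470000 − 0.095496·(0.470000 − 0.340000) / (0.095496 − (-0.149852)) = 0.470000 − (0.012414)/(0.245347) = 0.419401
F(0.419401) = 0.004481
u_3 = 0.419401 − 0.004481·(0.419401 − 0.470000) / (0.004481 − 0.095496) = 0.419401 − (-0.000227)/(-0.091014) = 0.416909
F(0.416909) = -0.000153
u_4 = 0.416909 − (-0.000153)·(0.416909 − 0.419401) / (-0.000153 − 0.004481) = 0.416909 − (0.000000)/(-0.004634) = 0.416991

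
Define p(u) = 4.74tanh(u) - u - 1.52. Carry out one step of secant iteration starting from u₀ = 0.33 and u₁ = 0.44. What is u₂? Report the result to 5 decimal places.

p(0.33) = -0.3402115, p(0.44) = 0.0006747
u₂ = 0.4400000 − 0.0006747·(0.4400000 − 0.3300000) / (0.0006747 − (-0.3402115)) = 0.4400000 − (0.0000742)/(0.3408862) = 0.4397823

0.43978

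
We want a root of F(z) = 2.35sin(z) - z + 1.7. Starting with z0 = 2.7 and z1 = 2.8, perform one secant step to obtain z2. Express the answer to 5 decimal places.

F(2.7) = 0.0043427, F(2.8) = -0.3127778
z2 = 2.8000000 − (-0.3127778)·(2.8000000 − 2.7000000) / (-0.3127778 − 0.0043427) = 2.8000000 − (-0.0312778)/(-0.3171206) = 2.7013694

2.70137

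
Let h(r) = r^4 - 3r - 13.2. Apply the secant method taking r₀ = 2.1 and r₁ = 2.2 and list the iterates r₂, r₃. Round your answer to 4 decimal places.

h(2.1) = -0.051900, h(2.2) = 3.625600
r₂ = 2.200000 − 3.625600·(2.200000 − 2.100000) / (3.625600 − (-0.051900)) = 2.200000 − (0.362560)/(3.677500) = 2.101411
h(2.101411) = -0.003801
r₃ = 2.101411 − (-0.003801)·(2.101411 − 2.200000) / (-0.003801 − 3.625600) = 2.101411 − (0.000375)/(-3.629401) = 2.101515

2.1014, 2.1015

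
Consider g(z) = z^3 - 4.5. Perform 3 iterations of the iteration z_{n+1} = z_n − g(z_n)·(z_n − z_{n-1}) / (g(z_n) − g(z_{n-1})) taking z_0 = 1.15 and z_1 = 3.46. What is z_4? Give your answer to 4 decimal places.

1.7038

g(1.15) = -2.979125, g(3.46) = 36.921736
z_2 = 3.460000 − 36.921736·(3.460000 − 1.150000) / (36.921736 − (-2.979125)) = 3.460000 − (85.289210)/(39.900861) = 1.322472
g(1.322472) = -2.187086
z_3 = 1.322472 − (-2.187086)·(1.322472 − 3.460000) / (-2.187086 − 36.921736) = 1.322472 − (4.674959)/(-39.108822) = 1.442009
g(1.442009) = -1.501500
z_4 = 1.442009 − (-1.501500)·(1.442009 − 1.322472) / (-1.501500 − (-2.187086)) = 1.442009 − (-0.179485)/(0.685586) = 1.703807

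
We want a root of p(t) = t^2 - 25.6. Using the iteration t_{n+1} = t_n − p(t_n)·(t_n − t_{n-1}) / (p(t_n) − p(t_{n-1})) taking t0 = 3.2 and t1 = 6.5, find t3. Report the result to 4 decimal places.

p(3.2) = -15.360000, p(6.5) = 16.650000
t2 = 6.500000 − 16.650000·(6.500000 − 3.200000) / (16.650000 − (-15.360000)) = 6.500000 − (54.945000)/(32.010000) = 4.783505
p(4.783505) = -2.718078
t3 = 4.783505 − (-2.718078)·(4.783505 − 6.500000) / (-2.718078 − 16.650000) = 4.783505 − (4.665568)/(-19.368078) = 5.024395

5.0244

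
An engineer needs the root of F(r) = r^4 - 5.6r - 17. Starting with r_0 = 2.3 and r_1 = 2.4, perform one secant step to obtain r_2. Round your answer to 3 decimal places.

F(2.3) = -1.89590, F(2.4) = 2.73760
r_2 = 2.40000 − 2.73760·(2.40000 − 2.30000) / (2.73760 − (-1.89590)) = 2.40000 − (0.27376)/(4.63350) = 2.34092

2.341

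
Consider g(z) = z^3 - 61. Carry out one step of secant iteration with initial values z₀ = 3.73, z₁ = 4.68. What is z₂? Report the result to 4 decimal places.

g(3.73) = -9.104883, g(4.68) = 41.503232
z₂ = 4.680000 − 41.503232·(4.680000 − 3.730000) / (41.503232 − (-9.104883)) = 4.680000 − (39.428070)/(50.608115) = 3.900914

3.9009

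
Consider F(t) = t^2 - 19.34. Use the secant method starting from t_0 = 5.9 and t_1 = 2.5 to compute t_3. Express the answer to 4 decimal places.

F(5.9) = 15.470000, F(2.5) = -13.090000
t_2 = 2.500000 − (-13.090000)·(2.500000 − 5.900000) / (-13.090000 − 15.470000) = 2.500000 − (44.506000)/(-28.560000) = 4.058333
F(4.058333) = -2.869931
t_3 = 4.058333 − (-2.869931)·(4.058333 − 2.500000) / (-2.869931 − (-13.090000)) = 4.058333 − (-4.472308)/(10.220069) = 4.495934

4.4959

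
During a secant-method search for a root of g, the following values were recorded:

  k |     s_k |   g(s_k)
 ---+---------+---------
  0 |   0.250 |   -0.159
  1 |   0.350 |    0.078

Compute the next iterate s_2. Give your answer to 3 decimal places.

0.317

s_2 = 0.350 − 0.078·(0.350 − 0.250) / (0.078 − (-0.159))
   = 0.350 − (0.00780)/(0.23700) = 0.31709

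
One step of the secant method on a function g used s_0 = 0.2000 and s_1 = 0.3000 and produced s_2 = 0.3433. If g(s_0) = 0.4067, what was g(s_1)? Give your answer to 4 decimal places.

0.1229

The secant line through (0.2000, 0.4067) and (0.3000, g(s_1)) crosses zero at s_2 = 0.3433.
So (0.2000, 0.4067), (0.3000, g(s_1)), (0.3433, 0) are collinear:
g(s_1) = 0.4067 · (0.3000 − 0.3433) / (0.2000 − 0.3433) = 0.4067 · (-0.043300)/(-0.143300) = 0.122890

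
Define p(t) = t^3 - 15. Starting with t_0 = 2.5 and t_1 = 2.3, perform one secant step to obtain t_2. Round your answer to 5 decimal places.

p(2.5) = 0.6250000, p(2.3) = -2.8330000
t_2 = 2.3000000 − (-2.8330000)·(2.3000000 − 2.5000000) / (-2.8330000 − 0.6250000) = 2.3000000 − (0.5666000)/(-3.4580000) = 2.4638519

2.46385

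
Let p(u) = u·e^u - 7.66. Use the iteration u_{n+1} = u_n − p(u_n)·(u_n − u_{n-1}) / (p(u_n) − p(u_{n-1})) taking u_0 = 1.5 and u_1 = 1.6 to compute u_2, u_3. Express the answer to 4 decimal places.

p(1.5) = -0.937466, p(1.6) = 0.264852
u_2 = 1.600000 − 0.264852·(1.600000 − 1.500000) / (0.264852 − (-0.937466)) = 1.600000 − (0.026485)/(1.202318) = 1.577972
p(1.577972) = -0.014542
u_3 = 1.577972 − (-0.014542)·(1.577972 − 1.600000) / (-0.014542 − 0.264852) = 1.577972 − (0.000320)/(-0.279394) = 1.579118

1.5780, 1.5791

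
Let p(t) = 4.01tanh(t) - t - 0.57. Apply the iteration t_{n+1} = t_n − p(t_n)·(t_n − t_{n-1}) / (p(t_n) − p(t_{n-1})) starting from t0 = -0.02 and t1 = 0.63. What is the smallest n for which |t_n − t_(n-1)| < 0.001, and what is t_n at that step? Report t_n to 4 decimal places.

n = 5, t_n = 0.1925

p(-0.02) = -0.630189, p(0.63) = 1.037789
t2 = 0.630000 − 1.037789·(0.650000)/(1.667979) = 0.225581;  |Δ| = 0.404419
p(0.225581) = 0.093960
t3 = 0.225581 − 0.093960·(-0.404419)/(-0.943830) = 0.185320;  |Δ| = 0.040261
p(0.185320) = -0.020579
t4 = 0.185320 − (-0.020579)·(-0.040261)/(-0.114539) = 0.192553;  |Δ| = 0.007234
p(0.192553) = 0.000183
t5 = 0.192553 − 0.000183·(0.007234)/(0.020762) = 0.192490;  |Δ| = 0.000064
|t5 − t4| = 0.000064 < 0.001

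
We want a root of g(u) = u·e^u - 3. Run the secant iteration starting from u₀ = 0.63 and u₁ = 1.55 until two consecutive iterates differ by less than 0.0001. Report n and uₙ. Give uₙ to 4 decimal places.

n = 7, uₙ = 1.0499

g(0.63) = -1.817105, g(1.55) = 4.302779
u₂ = 1.550000 − 4.302779·(0.920000)/(6.119884) = 0.903165;  |Δ| = 0.646835
g(0.903165) = -0.771532
u₃ = 0.903165 − (-0.771532)·(-0.646835)/(-5.074310) = 1.001514;  |Δ| = 0.098349
g(1.001514) = -0.273479
u₄ = 1.001514 − (-0.273479)·(0.098349)/(0.498053) = 1.055517;  |Δ| = 0.054003
g(1.055517) = 0.032986
u₅ = 1.055517 − 0.032986·(0.054003)/(0.306464) = 1.049704;  |Δ| = 0.005812
g(1.049704) = -0.001198
u₆ = 1.049704 − (-0.001198)·(-0.005812)/(-0.034183) = 1.049908;  |Δ| = 0.000204
g(1.049908) = -0.000005
u₇ = 1.049908 − (-0.000005)·(0.000204)/(0.001193) = 1.049909;  |Δ| = 0.000001
|u₇ − u₆| = 0.000001 < 0.0001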